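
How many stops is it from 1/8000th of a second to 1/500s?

1/8000 → 1/4000 → 1/2000 → 1/1000 → 1/500 — count the steps: 4 stops.

4 stops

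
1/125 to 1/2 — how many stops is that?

6 stops

1/125 → 1/60 → 1/30 → 1/15 → 1/8 → 1/4 → 1/2 — count the steps: 6 stops.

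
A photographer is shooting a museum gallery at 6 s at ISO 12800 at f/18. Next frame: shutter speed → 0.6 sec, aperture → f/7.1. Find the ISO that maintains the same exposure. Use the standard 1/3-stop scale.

ISO 20000

Shutter speed: 6 → 5 → 4 → 3.2 → 2.5 → 2 → 1.6 → 1.3 → 1 → 0.8 → 0.6 — 3 1/3 stops faster (darker).
Aperture: f/18 → f/16 → f/14 → f/13 → f/11 → f/10 → f/9 → f/8 → f/7.1 — 2 2/3 stops wider (brighter).
Net change so far: 2/3 stop darker. Offset with the ISO: 12800 → 16000 → 20000.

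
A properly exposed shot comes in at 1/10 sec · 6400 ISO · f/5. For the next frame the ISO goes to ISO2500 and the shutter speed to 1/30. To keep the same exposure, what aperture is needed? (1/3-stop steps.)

ISO: 6400 → 5000 → 4000 → 3200 → 2500 — 1 1/3 stops dropped (darker).
Shutter speed: 1/10 → 1/13 → 1/15 → 1/20 → 1/25 → 1/30 — 1 2/3 stops shorter (darker).
Net change so far: 3 stops darker. Offset with the aperture: f/5 → f/4.5 → f/4 → f/3.5 → f/3.2 → f/2.8 → f/2.5 → f/2.2 → f/2 → f/1.8.

f/1.8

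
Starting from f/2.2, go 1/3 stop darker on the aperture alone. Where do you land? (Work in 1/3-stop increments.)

Aperture: f/2.2 → f/2.5 — 1/3 stop smaller aperture (darker).

f/2.5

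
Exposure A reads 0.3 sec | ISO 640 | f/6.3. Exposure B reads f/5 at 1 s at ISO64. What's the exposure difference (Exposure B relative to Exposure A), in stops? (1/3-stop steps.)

1 stop darker

Aperture: f/6.3 → f/5.6 → f/5 — 2/3 stop larger aperture (brighter).
Shutter speed: 0.3 → 0.4 → 0.5 → 0.6 → 0.8 → 1 — 1 2/3 stops slower (brighter).
ISO: 640 → 500 → 400 → 320 → 250 → 200 → 160 → 125 → 100 → 80 → 64 — 3 1/3 stops lower (darker).
Net: +2/3 +1 2/3 −3 1/3 = −1 stop.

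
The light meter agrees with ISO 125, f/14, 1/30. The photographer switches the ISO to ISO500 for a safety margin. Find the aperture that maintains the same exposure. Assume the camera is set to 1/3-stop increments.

f/29

ISO: 125 → 160 → 200 → 250 → 320 → 400 → 500 — 2 stops raised (brighter).
Need 2 stops darker from the aperture: f/14 → f/16 → f/18 → f/20 → f/22 → f/25 → f/29.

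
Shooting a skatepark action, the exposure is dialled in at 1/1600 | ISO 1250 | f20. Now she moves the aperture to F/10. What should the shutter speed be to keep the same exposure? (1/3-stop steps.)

Aperture: f/20 → f/18 → f/16 → f/14 → f/13 → f/11 → f/10 — 2 stops opened up (brighter).
Need 2 stops darker from the shutter speed: 1/1600 → 1/2000 → 1/2500 → 1/3200 → 1/4000 → 1/5000 → 1/6400.

1/6400s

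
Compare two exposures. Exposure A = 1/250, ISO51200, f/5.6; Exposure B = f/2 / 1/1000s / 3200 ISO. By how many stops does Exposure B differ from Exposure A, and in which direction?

Aperture: f/5.6 → f/4 → f/2.8 → f/2 — 3 stops larger aperture (brighter).
Shutter speed: 1/250 → 1/500 → 1/1000 — 2 stops faster (darker).
ISO: 51200 → 25600 → 12800 → 6400 → 3200 — 4 stops dropped (darker).
Net: +3 −2 −4 = −3 stops.

3 stops darker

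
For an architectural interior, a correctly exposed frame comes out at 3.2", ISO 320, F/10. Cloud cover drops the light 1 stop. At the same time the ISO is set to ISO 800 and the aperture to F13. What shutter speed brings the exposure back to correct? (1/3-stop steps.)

Scene light: 1 stop darker.
ISO: 320 → 400 → 500 → 640 → 800 — 1 1/3 stops higher (brighter).
Aperture: f/10 → f/11 → f/13 — 2/3 stop smaller aperture (darker).
Net so far: 1/3 stop darker. Shutter speed: 3.2 → 4.

4 s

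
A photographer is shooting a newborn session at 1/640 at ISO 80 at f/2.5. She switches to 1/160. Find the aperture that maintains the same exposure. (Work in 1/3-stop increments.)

Shutter speed: 1/640 → 1/500 → 1/400 → 1/320 → 1/250 → 1/200 → 1/160 — 2 stops slower (brighter).
Need 2 stops darker from the aperture: f/2.5 → f/2.8 → f/3.2 → f/3.5 → f/4 → f/4.5 → f/5.

f/5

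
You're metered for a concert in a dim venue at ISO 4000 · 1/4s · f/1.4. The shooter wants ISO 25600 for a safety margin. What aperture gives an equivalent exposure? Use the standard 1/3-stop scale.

ISO: 4000 → 5000 → 6400 → 8000 → 10000 → 12800 → 16000 → 20000 → 25600 — 2 2/3 stops raised (brighter).
Need 2 2/3 stops darker from the aperture: f/1.4 → f/1.6 → f/1.8 → f/2 → f/2.2 → f/2.5 → f/2.8 → f/3.2 → f/3.5.

f/3.5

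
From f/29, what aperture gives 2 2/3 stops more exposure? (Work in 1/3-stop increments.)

Aperture: f/29 → f/25 → f/22 → f/20 → f/18 → f/16 → f/14 → f/13 → f/11 — 2 2/3 stops wider (brighter).

f/11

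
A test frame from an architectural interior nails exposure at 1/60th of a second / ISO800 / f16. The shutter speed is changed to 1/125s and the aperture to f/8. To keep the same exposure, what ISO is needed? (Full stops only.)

Shutter speed: 1/60 → 1/125 — 1 stop faster (darker).
Aperture: f/16 → f/11 → f/8 — 2 stops wider (brighter).
Net change so far: 1 stop brighter. Offset with the ISO: 800 → 400.

ISO 400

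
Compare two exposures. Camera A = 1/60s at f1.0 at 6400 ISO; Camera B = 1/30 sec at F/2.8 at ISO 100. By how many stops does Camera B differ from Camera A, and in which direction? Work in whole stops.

8 stops darker

Aperture: f/1.0 → f/1.4 → f/2 → f/2.8 — 3 stops smaller aperture (darker).
Shutter speed: 1/60 → 1/30 — 1 stop longer (brighter).
ISO: 6400 → 3200 → 1600 → 800 → 400 → 200 → 100 — 6 stops lower (darker).
Net: −3 +1 −6 = −8 stops.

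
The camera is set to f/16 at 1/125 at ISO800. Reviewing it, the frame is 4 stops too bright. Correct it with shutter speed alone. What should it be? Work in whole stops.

1/2000s

Overexposed by 4 stops → need 4 stops darker.
Shutter speed: 1/125 → 1/250 → 1/500 → 1/1000 → 1/2000.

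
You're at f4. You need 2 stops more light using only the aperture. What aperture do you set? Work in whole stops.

Aperture: f/4 → f/2.8 → f/2 — 2 stops opened up (brighter).

f/2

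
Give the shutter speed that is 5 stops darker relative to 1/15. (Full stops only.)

Shutter speed: 1/15 → 1/30 → 1/60 → 1/125 → 1/250 → 1/500 — 5 stops faster (darker).

1/500s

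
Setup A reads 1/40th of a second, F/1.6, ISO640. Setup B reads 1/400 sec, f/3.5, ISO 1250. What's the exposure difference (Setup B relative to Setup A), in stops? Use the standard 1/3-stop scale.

4 2/3 stops darker

Aperture: f/1.6 → f/1.8 → f/2 → f/2.2 → f/2.5 → f/2.8 → f/3.2 → f/3.5 — 2 1/3 stops smaller aperture (darker).
Shutter speed: 1/40 → 1/50 → 1/60 → 1/80 → 1/100 → 1/125 → 1/160 → 1/200 → 1/250 → 1/320 → 1/400 — 3 1/3 stops faster (darker).
ISO: 640 → 800 → 1000 → 1250 — 1 stop higher (brighter).
Net: −2 1/3 −3 1/3 +1 = −4 2/3 stops.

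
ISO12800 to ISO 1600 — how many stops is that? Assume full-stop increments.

3 stops

12800 → 6400 → 3200 → 1600 — count the steps: 3 stops.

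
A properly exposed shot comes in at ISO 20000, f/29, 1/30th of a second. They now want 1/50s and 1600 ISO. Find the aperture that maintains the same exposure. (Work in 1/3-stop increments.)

Shutter speed: 1/30 → 1/40 → 1/50 — 2/3 stop shorter (darker).
ISO: 20000 → 16000 → 12800 → 10000 → 8000 → 6400 → 5000 → 4000 → 3200 → 2500 → 2000 → 1600 — 3 2/3 stops lower (darker).
Net change so far: 4 1/3 stops darker. Offset with the aperture: f/29 → f/25 → f/22 → f/20 → f/18 → f/16 → f/14 → f/13 → f/11 → f/10 → f/9 → f/8 → f/7.1 → f/6.3.

f/6.3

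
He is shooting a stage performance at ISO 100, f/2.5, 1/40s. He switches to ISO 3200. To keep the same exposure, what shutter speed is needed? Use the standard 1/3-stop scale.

1/1250s

ISO: 100 → 125 → 160 → 200 → 250 → 320 → 400 → 500 → 640 → 800 → 1000 → 1250 → 1600 → 2000 → 2500 → 3200 — 5 stops raised (brighter).
Need 5 stops darker from the shutter speed: 1/40 → 1/50 → 1/60 → 1/80 → 1/100 → 1/125 → 1/160 → 1/200 → 1/250 → 1/320 → 1/400 → 1/500 → 1/640 → 1/800 → 1/1000 → 1/1250.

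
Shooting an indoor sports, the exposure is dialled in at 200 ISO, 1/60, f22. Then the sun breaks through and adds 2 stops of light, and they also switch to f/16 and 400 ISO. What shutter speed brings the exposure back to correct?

Scene light: 2 stops brighter.
Aperture: f/22 → f/16 — 1 stop larger aperture (brighter).
ISO: 200 → 400 — 1 stop raised (brighter).
Net so far: 4 stops brighter. Shutter speed: 1/60 → 1/125 → 1/250 → 1/500 → 1/1000.

1/1000s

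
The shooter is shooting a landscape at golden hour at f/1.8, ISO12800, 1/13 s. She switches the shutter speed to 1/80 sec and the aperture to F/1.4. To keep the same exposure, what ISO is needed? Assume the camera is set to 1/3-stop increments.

ISO 51200

Shutter speed: 1/13 → 1/15 → 1/20 → 1/25 → 1/30 → 1/40 → 1/50 → 1/60 → 1/80 — 2 2/3 stops faster (darker).
Aperture: f/1.8 → f/1.6 → f/1.4 — 2/3 stop opened up (brighter).
Net change so far: 2 stops darker. Offset with the ISO: 12800 → 16000 → 20000 → 25600 → 32000 → 40000 → 51200.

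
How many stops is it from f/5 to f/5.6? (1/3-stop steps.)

f/5 → f/5.6 — count the steps: 1 third-stops = 1/3 stop.

1/3 stop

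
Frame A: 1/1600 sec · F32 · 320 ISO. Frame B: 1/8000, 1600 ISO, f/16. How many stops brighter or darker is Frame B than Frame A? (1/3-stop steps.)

Aperture: f/32 → f/29 → f/25 → f/22 → f/20 → f/18 → f/16 — 2 stops wider (brighter).
Shutter speed: 1/1600 → 1/2000 → 1/2500 → 1/3200 → 1/4000 → 1/5000 → 1/6400 → 1/8000 — 2 1/3 stops faster (darker).
ISO: 320 → 400 → 500 → 640 → 800 → 1000 → 1250 → 1600 — 2 1/3 stops raised (brighter).
Net: +2 −2 1/3 +2 1/3 = +2 stops.

2 stops brighter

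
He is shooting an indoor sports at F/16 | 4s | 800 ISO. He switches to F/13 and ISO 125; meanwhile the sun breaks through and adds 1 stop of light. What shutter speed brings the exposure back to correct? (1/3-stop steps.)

8 s

Scene light: 1 stop brighter.
Aperture: f/16 → f/14 → f/13 — 2/3 stop opened up (brighter).
ISO: 800 → 640 → 500 → 400 → 320 → 250 → 200 → 160 → 125 — 2 2/3 stops dropped (darker).
Net so far: 1 stop darker. Shutter speed: 4 → 5 → 6 → 8.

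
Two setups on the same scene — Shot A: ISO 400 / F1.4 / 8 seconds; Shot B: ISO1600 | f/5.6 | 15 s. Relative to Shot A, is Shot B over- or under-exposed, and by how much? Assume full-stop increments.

1 stop darker

Aperture: f/1.4 → f/2 → f/2.8 → f/4 → f/5.6 — 4 stops smaller aperture (darker).
Shutter speed: 8 → 15 — 1 stop longer (brighter).
ISO: 400 → 800 → 1600 — 2 stops raised (brighter).
Net: −4 +1 +2 = −1 stop.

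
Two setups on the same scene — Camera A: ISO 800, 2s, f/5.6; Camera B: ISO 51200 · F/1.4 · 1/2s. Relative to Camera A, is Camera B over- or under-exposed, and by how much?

8 stops brighter

Aperture: f/5.6 → f/4 → f/2.8 → f/2 → f/1.4 — 4 stops opened up (brighter).
Shutter speed: 2 → 1 → 1/2 — 2 stops shorter (darker).
ISO: 800 → 1600 → 3200 → 6400 → 12800 → 25600 → 51200 — 6 stops raised (brighter).
Net: +4 −2 +6 = +8 stops.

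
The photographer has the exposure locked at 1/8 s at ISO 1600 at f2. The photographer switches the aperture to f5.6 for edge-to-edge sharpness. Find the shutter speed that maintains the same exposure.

1 s

Aperture: f/2 → f/2.8 → f/4 → f/5.6 — 3 stops stopped down (darker).
Need 3 stops brighter from the shutter speed: 1/8 → 1/4 → 1/2 → 1.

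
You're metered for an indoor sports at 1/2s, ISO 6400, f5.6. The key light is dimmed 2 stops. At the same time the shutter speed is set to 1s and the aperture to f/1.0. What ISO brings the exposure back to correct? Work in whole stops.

ISO 400

Scene light: 2 stops darker.
Shutter speed: 1/2 → 1 — 1 stop slower (brighter).
Aperture: f/5.6 → f/4 → f/2.8 → f/2 → f/1.4 → f/1.0 — 5 stops wider (brighter).
Net so far: 4 stops brighter. ISO: 6400 → 3200 → 1600 → 800 → 400.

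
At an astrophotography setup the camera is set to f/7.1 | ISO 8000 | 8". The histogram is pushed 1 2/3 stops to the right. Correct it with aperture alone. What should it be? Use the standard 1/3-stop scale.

Overexposed by 1 2/3 stops → need 1 2/3 stops darker.
Aperture: f/7.1 → f/8 → f/9 → f/10 → f/11 → f/13.

f/13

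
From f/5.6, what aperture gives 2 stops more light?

f/2.8

Aperture: f/5.6 → f/4 → f/2.8 — 2 stops opened up (brighter).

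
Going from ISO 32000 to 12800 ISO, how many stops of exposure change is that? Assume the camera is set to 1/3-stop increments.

32000 → 25600 → 20000 → 16000 → 12800 — count the steps: 4 third-stops = 1 1/3 stops.

1 1/3 stops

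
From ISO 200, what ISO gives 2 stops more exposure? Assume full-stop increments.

ISO 800

ISO: 200 → 400 → 800 — 2 stops raised (brighter).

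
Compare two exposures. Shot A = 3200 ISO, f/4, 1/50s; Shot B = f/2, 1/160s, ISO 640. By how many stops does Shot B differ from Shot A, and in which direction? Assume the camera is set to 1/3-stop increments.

Aperture: f/4 → f/3.5 → f/3.2 → f/2.8 → f/2.5 → f/2.2 → f/2 — 2 stops wider (brighter).
Shutter speed: 1/50 → 1/60 → 1/80 → 1/100 → 1/125 → 1/160 — 1 2/3 stops faster (darker).
ISO: 3200 → 2500 → 2000 → 1600 → 1250 → 1000 → 800 → 640 — 2 1/3 stops lower (darker).
Net: +2 −1 2/3 −2 1/3 = −2 stops.

2 stops darker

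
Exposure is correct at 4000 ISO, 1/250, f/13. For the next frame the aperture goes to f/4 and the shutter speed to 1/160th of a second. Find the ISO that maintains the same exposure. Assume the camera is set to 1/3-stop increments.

ISO 250

Aperture: f/13 → f/11 → f/10 → f/9 → f/8 → f/7.1 → f/6.3 → f/5.6 → f/5 → f/4.5 → f/4 — 3 1/3 stops wider (brighter).
Shutter speed: 1/250 → 1/200 → 1/160 — 2/3 stop longer (brighter).
Net change so far: 4 stops brighter. Offset with the ISO: 4000 → 3200 → 2500 → 2000 → 1600 → 1250 → 1000 → 800 → 640 → 500 → 400 → 320 → 250.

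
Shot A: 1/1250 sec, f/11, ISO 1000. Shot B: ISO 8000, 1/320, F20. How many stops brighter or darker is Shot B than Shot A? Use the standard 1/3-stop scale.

Aperture: f/11 → f/13 → f/14 → f/16 → f/18 → f/20 — 1 2/3 stops stopped down (darker).
Shutter speed: 1/1250 → 1/1000 → 1/800 → 1/640 → 1/500 → 1/400 → 1/320 — 2 stops longer (brighter).
ISO: 1000 → 1250 → 1600 → 2000 → 2500 → 3200 → 4000 → 5000 → 6400 → 8000 — 3 stops higher (brighter).
Net: −1 2/3 +2 +3 = +3 1/3 stops.

3 1/3 stops brighter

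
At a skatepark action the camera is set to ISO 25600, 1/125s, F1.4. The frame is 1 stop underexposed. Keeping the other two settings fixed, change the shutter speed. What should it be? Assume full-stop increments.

Underexposed by 1 stop → need 1 stop brighter.
Shutter speed: 1/125 → 1/60.

1/60s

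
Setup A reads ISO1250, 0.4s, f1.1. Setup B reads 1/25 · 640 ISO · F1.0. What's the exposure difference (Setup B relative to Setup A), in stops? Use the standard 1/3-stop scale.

Aperture: f/1.1 → f/1.0 — 1/3 stop larger aperture (brighter).
Shutter speed: 0.4 → 0.3 → 1/4 → 1/5 → 1/6 → 1/8 → 1/10 → 1/13 → 1/15 → 1/20 → 1/25 — 3 1/3 stops shorter (darker).
ISO: 1250 → 1000 → 800 → 640 — 1 stop dropped (darker).
Net: +1/3 −3 1/3 −1 = −4 stops.

4 stops darker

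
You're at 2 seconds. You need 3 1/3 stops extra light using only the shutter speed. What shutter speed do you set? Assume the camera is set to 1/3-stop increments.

20 s

Shutter speed: 2 → 2.5 → 3.2 → 4 → 5 → 6 → 8 → 10 → 13 → 15 → 20 — 3 1/3 stops longer (brighter).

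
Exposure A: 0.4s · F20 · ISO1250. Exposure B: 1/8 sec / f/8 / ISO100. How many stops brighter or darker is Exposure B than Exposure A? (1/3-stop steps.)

Aperture: f/20 → f/18 → f/16 → f/14 → f/13 → f/11 → f/10 → f/9 → f/8 — 2 2/3 stops larger aperture (brighter).
Shutter speed: 0.4 → 0.3 → 1/4 → 1/5 → 1/6 → 1/8 — 1 2/3 stops shorter (darker).
ISO: 1250 → 1000 → 800 → 640 → 500 → 400 → 320 → 250 → 200 → 160 → 125 → 100 — 3 2/3 stops dropped (darker).
Net: +2 2/3 −1 2/3 −3 2/3 = −2 2/3 stops.

2 2/3 stops darker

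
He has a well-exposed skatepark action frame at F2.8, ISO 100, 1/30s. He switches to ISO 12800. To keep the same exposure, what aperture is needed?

ISO: 100 → 200 → 400 → 800 → 1600 → 3200 → 6400 → 12800 — 7 stops higher (brighter).
Need 7 stops darker from the aperture: f/2.8 → f/4 → f/5.6 → f/8 → f/11 → f/16 → f/22 → f/32.

f/32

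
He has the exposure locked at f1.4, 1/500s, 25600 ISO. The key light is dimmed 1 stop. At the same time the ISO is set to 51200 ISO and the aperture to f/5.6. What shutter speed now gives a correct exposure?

1/30s

Scene light: 1 stop darker.
ISO: 25600 → 51200 — 1 stop raised (brighter).
Aperture: f/1.4 → f/2 → f/2.8 → f/4 → f/5.6 — 4 stops smaller aperture (darker).
Net so far: 4 stops darker. Shutter speed: 1/500 → 1/250 → 1/125 → 1/60 → 1/30.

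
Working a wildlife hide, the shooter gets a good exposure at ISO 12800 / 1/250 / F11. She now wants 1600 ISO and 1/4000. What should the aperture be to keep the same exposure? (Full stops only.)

ISO: 12800 → 6400 → 3200 → 1600 — 3 stops lower (darker).
Shutter speed: 1/250 → 1/500 → 1/1000 → 1/2000 → 1/4000 — 4 stops shorter (darker).
Net change so far: 7 stops darker. Offset with the aperture: f/11 → f/8 → f/5.6 → f/4 → f/2.8 → f/2 → f/1.4 → f/1.0.

f/1.0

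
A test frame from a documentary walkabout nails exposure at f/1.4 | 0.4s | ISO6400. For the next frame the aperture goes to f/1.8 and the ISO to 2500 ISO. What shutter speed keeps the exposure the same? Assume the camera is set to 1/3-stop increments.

1.6 s

Aperture: f/1.4 → f/1.6 → f/1.8 — 2/3 stop narrower (darker).
ISO: 6400 → 5000 → 4000 → 3200 → 2500 — 1 1/3 stops dropped (darker).
Net change so far: 2 stops darker. Offset with the shutter speed: 0.4 → 0.5 → 0.6 → 0.8 → 1 → 1.3 → 1.6.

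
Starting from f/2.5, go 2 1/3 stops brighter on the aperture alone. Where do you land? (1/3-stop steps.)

f/1.1

Aperture: f/2.5 → f/2.2 → f/2 → f/1.8 → f/1.6 → f/1.4 → f/1.2 → f/1.1 — 2 1/3 stops larger aperture (brighter).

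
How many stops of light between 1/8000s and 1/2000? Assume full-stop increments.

2 stops

1/8000 → 1/4000 → 1/2000 — count the steps: 2 stops.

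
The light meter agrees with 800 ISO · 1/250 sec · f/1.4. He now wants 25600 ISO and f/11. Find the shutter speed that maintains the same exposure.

ISO: 800 → 1600 → 3200 → 6400 → 12800 → 25600 — 5 stops raised (brighter).
Aperture: f/1.4 → f/2 → f/2.8 → f/4 → f/5.6 → f/8 → f/11 — 6 stops stopped down (darker).
Net change so far: 1 stop darker. Offset with the shutter speed: 1/250 → 1/125.

1/125s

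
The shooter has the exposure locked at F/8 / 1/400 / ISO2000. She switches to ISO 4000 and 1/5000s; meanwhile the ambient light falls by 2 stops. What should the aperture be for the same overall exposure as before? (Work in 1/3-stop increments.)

Scene light: 2 stops darker.
ISO: 2000 → 2500 → 3200 → 4000 — 1 stop raised (brighter).
Shutter speed: 1/400 → 1/500 → 1/640 → 1/800 → 1/1000 → 1/1250 → 1/1600 → 1/2000 → 1/2500 → 1/3200 → 1/4000 → 1/5000 — 3 2/3 stops faster (darker).
Net so far: 4 2/3 stops darker. Aperture: f/8 → f/7.1 → f/6.3 → f/5.6 → f/5 → f/4.5 → f/4 → f/3.5 → f/3.2 → f/2.8 → f/2.5 → f/2.2 → f/2 → f/1.8 → f/1.6.

f/1.6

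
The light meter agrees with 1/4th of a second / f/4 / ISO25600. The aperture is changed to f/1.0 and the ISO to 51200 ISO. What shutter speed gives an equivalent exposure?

1/125s

Aperture: f/4 → f/2.8 → f/2 → f/1.4 → f/1.0 — 4 stops wider (brighter).
ISO: 25600 → 51200 — 1 stop raised (brighter).
Net change so far: 5 stops brighter. Offset with the shutter speed: 1/4 → 1/8 → 1/15 → 1/30 → 1/60 → 1/125.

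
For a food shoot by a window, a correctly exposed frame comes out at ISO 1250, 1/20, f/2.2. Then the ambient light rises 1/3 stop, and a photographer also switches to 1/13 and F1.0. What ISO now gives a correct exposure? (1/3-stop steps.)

ISO 125

Scene light: 1/3 stop brighter.
Shutter speed: 1/20 → 1/15 → 1/13 — 2/3 stop longer (brighter).
Aperture: f/2.2 → f/2 → f/1.8 → f/1.6 → f/1.4 → f/1.2 → f/1.1 → f/1.0 — 2 1/3 stops opened up (brighter).
Net so far: 3 1/3 stops brighter. ISO: 1250 → 1000 → 800 → 640 → 500 → 400 → 320 → 250 → 200 → 160 → 125.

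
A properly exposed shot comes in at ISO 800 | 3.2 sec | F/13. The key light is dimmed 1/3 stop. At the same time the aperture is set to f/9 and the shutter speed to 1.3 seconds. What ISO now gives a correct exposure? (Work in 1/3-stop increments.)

ISO 1250

Scene light: 1/3 stop darker.
Aperture: f/13 → f/11 → f/10 → f/9 — 1 stop larger aperture (brighter).
Shutter speed: 3.2 → 2.5 → 2 → 1.6 → 1.3 — 1 1/3 stops faster (darker).
Net so far: 2/3 stop darker. ISO: 800 → 1000 → 1250.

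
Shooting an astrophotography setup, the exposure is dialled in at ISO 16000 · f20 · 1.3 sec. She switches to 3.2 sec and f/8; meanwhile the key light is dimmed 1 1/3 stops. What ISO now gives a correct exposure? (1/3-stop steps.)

ISO 2500

Scene light: 1 1/3 stops darker.
Shutter speed: 1.3 → 1.6 → 2 → 2.5 → 3.2 — 1 1/3 stops slower (brighter).
Aperture: f/20 → f/18 → f/16 → f/14 → f/13 → f/11 → f/10 → f/9 → f/8 — 2 2/3 stops wider (brighter).
Net so far: 2 2/3 stops brighter. ISO: 16000 → 12800 → 10000 → 8000 → 6400 → 5000 → 4000 → 3200 → 2500.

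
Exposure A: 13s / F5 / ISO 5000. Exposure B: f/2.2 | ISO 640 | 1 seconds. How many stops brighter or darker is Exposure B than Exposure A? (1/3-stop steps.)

4 1/3 stops darker

Aperture: f/5 → f/4.5 → f/4 → f/3.5 → f/3.2 → f/2.8 → f/2.5 → f/2.2 — 2 1/3 stops opened up (brighter).
Shutter speed: 13 → 10 → 8 → 6 → 5 → 4 → 3.2 → 2.5 → 2 → 1.6 → 1.3 → 1 — 3 2/3 stops faster (darker).
ISO: 5000 → 4000 → 3200 → 2500 → 2000 → 1600 → 1250 → 1000 → 800 → 640 — 3 stops dropped (darker).
Net: +2 1/3 −3 2/3 −3 = −4 1/3 stops.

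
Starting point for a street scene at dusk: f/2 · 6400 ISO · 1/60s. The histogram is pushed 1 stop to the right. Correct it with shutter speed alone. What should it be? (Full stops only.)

1/125s

Overexposed by 1 stop → need 1 stop darker.
Shutter speed: 1/60 → 1/125.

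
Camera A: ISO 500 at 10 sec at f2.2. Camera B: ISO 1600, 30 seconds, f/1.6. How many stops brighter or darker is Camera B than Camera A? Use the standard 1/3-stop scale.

Aperture: f/2.2 → f/2 → f/1.8 → f/1.6 — 1 stop wider (brighter).
Shutter speed: 10 → 13 → 15 → 20 → 25 → 30 — 1 2/3 stops slower (brighter).
ISO: 500 → 640 → 800 → 1000 → 1250 → 1600 — 1 2/3 stops raised (brighter).
Net: +1 +1 2/3 +1 2/3 = +4 1/3 stops.

4 1/3 stops brighter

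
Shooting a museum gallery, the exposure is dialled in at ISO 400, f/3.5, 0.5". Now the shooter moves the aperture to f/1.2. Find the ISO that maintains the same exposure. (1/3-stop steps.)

ISO 50

Aperture: f/3.5 → f/3.2 → f/2.8 → f/2.5 → f/2.2 → f/2 → f/1.8 → f/1.6 → f/1.4 → f/1.2 — 3 stops larger aperture (brighter).
Need 3 stops darker from the ISO: 400 → 320 → 250 → 200 → 160 → 125 → 100 → 80 → 64 → 50.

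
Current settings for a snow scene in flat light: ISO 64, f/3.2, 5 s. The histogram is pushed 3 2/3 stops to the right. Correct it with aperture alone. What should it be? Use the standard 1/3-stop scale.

f/11

Overexposed by 3 2/3 stops → need 3 2/3 stops darker.
Aperture: f/3.2 → f/3.5 → f/4 → f/4.5 → f/5 → f/5.6 → f/6.3 → f/7.1 → f/8 → f/9 → f/10 → f/11.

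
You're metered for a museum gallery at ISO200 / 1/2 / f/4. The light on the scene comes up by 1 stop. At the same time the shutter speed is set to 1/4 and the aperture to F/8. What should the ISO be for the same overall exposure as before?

ISO 800

Scene light: 1 stop brighter.
Shutter speed: 1/2 → 1/4 — 1 stop shorter (darker).
Aperture: f/4 → f/5.6 → f/8 — 2 stops smaller aperture (darker).
Net so far: 2 stops darker. ISO: 200 → 400 → 800.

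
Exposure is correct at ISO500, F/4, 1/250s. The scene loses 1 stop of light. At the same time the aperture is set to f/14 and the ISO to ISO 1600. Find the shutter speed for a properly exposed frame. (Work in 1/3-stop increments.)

Scene light: 1 stop darker.
Aperture: f/4 → f/4.5 → f/5 → f/5.6 → f/6.3 → f/7.1 → f/8 → f/9 → f/10 → f/11 → f/13 → f/14 — 3 2/3 stops smaller aperture (darker).
ISO: 500 → 640 → 800 → 1000 → 1250 → 1600 — 1 2/3 stops raised (brighter).
Net so far: 3 stops darker. Shutter speed: 1/250 → 1/200 → 1/160 → 1/125 → 1/100 → 1/80 → 1/60 → 1/50 → 1/40 → 1/30.

1/30s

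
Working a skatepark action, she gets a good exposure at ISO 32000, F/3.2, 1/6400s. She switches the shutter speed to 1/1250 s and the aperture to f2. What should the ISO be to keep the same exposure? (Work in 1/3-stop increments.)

ISO 2500

Shutter speed: 1/6400 → 1/5000 → 1/4000 → 1/3200 → 1/2500 → 1/2000 → 1/1600 → 1/1250 — 2 1/3 stops slower (brighter).
Aperture: f/3.2 → f/2.8 → f/2.5 → f/2.2 → f/2 — 1 1/3 stops wider (brighter).
Net change so far: 3 2/3 stops brighter. Offset with the ISO: 32000 → 25600 → 20000 → 16000 → 12800 → 10000 → 8000 → 6400 → 5000 → 4000 → 3200 → 2500.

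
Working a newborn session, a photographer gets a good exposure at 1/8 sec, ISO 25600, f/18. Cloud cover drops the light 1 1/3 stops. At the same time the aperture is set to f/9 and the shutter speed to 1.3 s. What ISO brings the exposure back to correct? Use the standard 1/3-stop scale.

ISO 1600

Scene light: 1 1/3 stops darker.
Aperture: f/18 → f/16 → f/14 → f/13 → f/11 → f/10 → f/9 — 2 stops wider (brighter).
Shutter speed: 1/8 → 1/6 → 1/5 → 1/4 → 0.3 → 0.4 → 0.5 → 0.6 → 0.8 → 1 → 1.3 — 3 1/3 stops longer (brighter).
Net so far: 4 stops brighter. ISO: 25600 → 20000 → 16000 → 12800 → 10000 → 8000 → 6400 → 5000 → 4000 → 3200 → 2500 → 2000 → 1600.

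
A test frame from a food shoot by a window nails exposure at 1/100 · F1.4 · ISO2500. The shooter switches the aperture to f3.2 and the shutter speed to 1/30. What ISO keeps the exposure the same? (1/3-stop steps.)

ISO 4000

Aperture: f/1.4 → f/1.6 → f/1.8 → f/2 → f/2.2 → f/2.5 → f/2.8 → f/3.2 — 2 1/3 stops smaller aperture (darker).
Shutter speed: 1/100 → 1/80 → 1/60 → 1/50 → 1/40 → 1/30 — 1 2/3 stops longer (brighter).
Net change so far: 2/3 stop darker. Offset with the ISO: 2500 → 3200 → 4000.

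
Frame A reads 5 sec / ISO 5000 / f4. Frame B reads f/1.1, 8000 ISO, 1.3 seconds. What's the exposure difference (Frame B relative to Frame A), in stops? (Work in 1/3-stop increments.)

2 1/3 stops brighter

Aperture: f/4 → f/3.5 → f/3.2 → f/2.8 → f/2.5 → f/2.2 → f/2 → f/1.8 → f/1.6 → f/1.4 → f/1.2 → f/1.1 — 3 2/3 stops opened up (brighter).
Shutter speed: 5 → 4 → 3.2 → 2.5 → 2 → 1.6 → 1.3 — 2 stops shorter (darker).
ISO: 5000 → 6400 → 8000 — 2/3 stop raised (brighter).
Net: +3 2/3 −2 +2/3 = +2 1/3 stops.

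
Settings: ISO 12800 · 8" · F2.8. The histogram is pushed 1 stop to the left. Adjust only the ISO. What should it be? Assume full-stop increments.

ISO 25600

Underexposed by 1 stop → need 1 stop brighter.
ISO: 12800 → 25600.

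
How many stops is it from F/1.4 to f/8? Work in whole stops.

5 stops

f/1.4 → f/2 → f/2.8 → f/4 → f/5.6 → f/8 — count the steps: 5 stops.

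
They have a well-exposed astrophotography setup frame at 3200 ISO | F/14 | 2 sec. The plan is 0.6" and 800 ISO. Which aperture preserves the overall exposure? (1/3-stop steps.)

f/4

Shutter speed: 2 → 1.6 → 1.3 → 1 → 0.8 → 0.6 — 1 2/3 stops faster (darker).
ISO: 3200 → 2500 → 2000 → 1600 → 1250 → 1000 → 800 — 2 stops lower (darker).
Net change so far: 3 2/3 stops darker. Offset with the aperture: f/14 → f/13 → f/11 → f/10 → f/9 → f/8 → f/7.1 → f/6.3 → f/5.6 → f/5 → f/4.5 → f/4.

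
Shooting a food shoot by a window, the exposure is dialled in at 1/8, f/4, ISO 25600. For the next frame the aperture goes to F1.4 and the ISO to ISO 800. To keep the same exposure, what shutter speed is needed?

Aperture: f/4 → f/2.8 → f/2 → f/1.4 — 3 stops opened up (brighter).
ISO: 25600 → 12800 → 6400 → 3200 → 1600 → 800 — 5 stops lower (darker).
Net change so far: 2 stops darker. Offset with the shutter speed: 1/8 → 1/4 → 1/2.

1/2s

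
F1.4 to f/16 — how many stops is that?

f/1.4 → f/2 → f/2.8 → f/4 → f/5.6 → f/8 → f/11 → f/16 — count the steps: 7 stops.

7 stops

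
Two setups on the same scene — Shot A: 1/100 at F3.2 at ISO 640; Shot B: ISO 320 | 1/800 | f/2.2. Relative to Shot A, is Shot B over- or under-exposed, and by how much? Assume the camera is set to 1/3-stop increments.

3 stops darker

Aperture: f/3.2 → f/2.8 → f/2.5 → f/2.2 — 1 stop wider (brighter).
Shutter speed: 1/100 → 1/125 → 1/160 → 1/200 → 1/250 → 1/320 → 1/400 → 1/500 → 1/640 → 1/800 — 3 stops shorter (darker).
ISO: 640 → 500 → 400 → 320 — 1 stop dropped (darker).
Net: +1 −3 −1 = −3 stops.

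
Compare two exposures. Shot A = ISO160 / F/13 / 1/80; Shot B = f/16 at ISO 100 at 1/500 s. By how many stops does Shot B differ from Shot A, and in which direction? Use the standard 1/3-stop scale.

4 stops darker

Aperture: f/13 → f/14 → f/16 — 2/3 stop narrower (darker).
Shutter speed: 1/80 → 1/100 → 1/125 → 1/160 → 1/200 → 1/250 → 1/320 → 1/400 → 1/500 — 2 2/3 stops shorter (darker).
ISO: 160 → 125 → 100 — 2/3 stop lower (darker).
Net: −2/3 −2 2/3 −2/3 = −4 stops.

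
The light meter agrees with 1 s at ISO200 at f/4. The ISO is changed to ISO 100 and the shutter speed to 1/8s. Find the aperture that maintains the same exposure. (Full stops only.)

ISO: 200 → 100 — 1 stop dropped (darker).
Shutter speed: 1 → 1/2 → 1/4 → 1/8 — 3 stops faster (darker).
Net change so far: 4 stops darker. Offset with the aperture: f/4 → f/2.8 → f/2 → f/1.4 → f/1.0.

f/1.0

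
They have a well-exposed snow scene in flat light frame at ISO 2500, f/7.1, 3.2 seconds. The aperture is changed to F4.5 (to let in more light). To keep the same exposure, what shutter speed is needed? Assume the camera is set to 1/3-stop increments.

Aperture: f/7.1 → f/6.3 → f/5.6 → f/5 → f/4.5 — 1 1/3 stops opened up (brighter).
Need 1 1/3 stops darker from the shutter speed: 3.2 → 2.5 → 2 → 1.6 → 1.3.

1.3 s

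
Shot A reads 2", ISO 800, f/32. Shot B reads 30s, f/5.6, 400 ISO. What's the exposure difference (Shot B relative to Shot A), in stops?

8 stops brighter

Aperture: f/32 → f/22 → f/16 → f/11 → f/8 → f/5.6 — 5 stops larger aperture (brighter).
Shutter speed: 2 → 4 → 8 → 15 → 30 — 4 stops slower (brighter).
ISO: 800 → 400 — 1 stop dropped (darker).
Net: +5 +4 −1 = +8 stops.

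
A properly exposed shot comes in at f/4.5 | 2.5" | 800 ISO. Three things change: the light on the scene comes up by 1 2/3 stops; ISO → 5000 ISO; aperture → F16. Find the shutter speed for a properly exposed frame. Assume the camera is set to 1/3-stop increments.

Scene light: 1 2/3 stops brighter.
ISO: 800 → 1000 → 1250 → 1600 → 2000 → 2500 → 3200 → 4000 → 5000 — 2 2/3 stops higher (brighter).
Aperture: f/4.5 → f/5 → f/5.6 → f/6.3 → f/7.1 → f/8 → f/9 → f/10 → f/11 → f/13 → f/14 → f/16 — 3 2/3 stops stopped down (darker).
Net so far: 2/3 stop brighter. Shutter speed: 2.5 → 2 → 1.6.

1.6 s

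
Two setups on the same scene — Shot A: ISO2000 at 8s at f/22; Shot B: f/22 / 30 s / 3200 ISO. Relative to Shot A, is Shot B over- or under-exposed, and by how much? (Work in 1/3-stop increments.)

2 2/3 stops brighter

Aperture: unchanged.
Shutter speed: 8 → 10 → 13 → 15 → 20 → 25 → 30 — 2 stops longer (brighter).
ISO: 2000 → 2500 → 3200 — 2/3 stop higher (brighter).
Net: +2 +2/3 = +2 2/3 stops.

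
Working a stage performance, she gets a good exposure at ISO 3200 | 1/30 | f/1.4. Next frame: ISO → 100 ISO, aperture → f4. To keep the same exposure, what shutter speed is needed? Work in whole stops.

ISO: 3200 → 1600 → 800 → 400 → 200 → 100 — 5 stops dropped (darker).
Aperture: f/1.4 → f/2 → f/2.8 → f/4 — 3 stops narrower (darker).
Net change so far: 8 stops darker. Offset with the shutter speed: 1/30 → 1/15 → 1/8 → 1/4 → 1/2 → 1 → 2 → 4 → 8.

8 s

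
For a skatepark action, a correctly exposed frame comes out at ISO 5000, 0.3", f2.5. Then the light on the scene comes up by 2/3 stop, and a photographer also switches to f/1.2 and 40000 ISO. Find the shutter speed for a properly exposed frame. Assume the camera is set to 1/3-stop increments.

1/160s

Scene light: 2/3 stop brighter.
Aperture: f/2.5 → f/2.2 → f/2 → f/1.8 → f/1.6 → f/1.4 → f/1.2 — 2 stops opened up (brighter).
ISO: 5000 → 6400 → 8000 → 10000 → 12800 → 16000 → 20000 → 25600 → 32000 → 40000 — 3 stops higher (brighter).
Net so far: 5 2/3 stops brighter. Shutter speed: 0.3 → 1/4 → 1/5 → 1/6 → 1/8 → 1/10 → 1/13 → 1/15 → 1/20 → 1/25 → 1/30 → 1/40 → 1/50 → 1/60 → 1/80 → 1/100 → 1/125 → 1/160.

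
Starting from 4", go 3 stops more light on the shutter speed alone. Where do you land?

Shutter speed: 4 → 8 → 15 → 30 — 3 stops longer (brighter).

30 s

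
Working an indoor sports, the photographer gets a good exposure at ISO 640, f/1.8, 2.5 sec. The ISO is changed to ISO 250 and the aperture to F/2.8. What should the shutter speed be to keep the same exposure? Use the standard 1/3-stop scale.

ISO: 640 → 500 → 400 → 320 → 250 — 1 1/3 stops lower (darker).
Aperture: f/1.8 → f/2 → f/2.2 → f/2.5 → f/2.8 — 1 1/3 stops stopped down (darker).
Net change so far: 2 2/3 stops darker. Offset with the shutter speed: 2.5 → 3.2 → 4 → 5 → 6 → 8 → 10 → 13 → 15.

15 s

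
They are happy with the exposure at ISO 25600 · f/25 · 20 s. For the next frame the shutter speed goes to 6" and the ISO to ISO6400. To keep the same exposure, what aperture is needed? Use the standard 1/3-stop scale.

Shutter speed: 20 → 15 → 13 → 10 → 8 → 6 — 1 2/3 stops faster (darker).
ISO: 25600 → 20000 → 16000 → 12800 → 10000 → 8000 → 6400 — 2 stops dropped (darker).
Net change so far: 3 2/3 stops darker. Offset with the aperture: f/25 → f/22 → f/20 → f/18 → f/16 → f/14 → f/13 → f/11 → f/10 → f/9 → f/8 → f/7.1.

f/7.1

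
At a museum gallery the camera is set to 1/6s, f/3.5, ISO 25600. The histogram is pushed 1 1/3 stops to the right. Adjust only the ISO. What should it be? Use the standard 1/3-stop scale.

ISO 10000

Overexposed by 1 1/3 stops → need 1 1/3 stops darker.
ISO: 25600 → 20000 → 16000 → 12800 → 10000.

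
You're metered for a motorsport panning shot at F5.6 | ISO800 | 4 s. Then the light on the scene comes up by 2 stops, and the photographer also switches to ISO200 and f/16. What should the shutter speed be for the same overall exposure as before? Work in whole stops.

Scene light: 2 stops brighter.
ISO: 800 → 400 → 200 — 2 stops lower (darker).
Aperture: f/5.6 → f/8 → f/11 → f/16 — 3 stops narrower (darker).
Net so far: 3 stops darker. Shutter speed: 4 → 8 → 15 → 30.

30 s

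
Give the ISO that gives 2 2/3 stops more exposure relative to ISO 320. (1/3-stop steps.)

ISO: 320 → 400 → 500 → 640 → 800 → 1000 → 1250 → 1600 → 2000 — 2 2/3 stops higher (brighter).

ISO 2000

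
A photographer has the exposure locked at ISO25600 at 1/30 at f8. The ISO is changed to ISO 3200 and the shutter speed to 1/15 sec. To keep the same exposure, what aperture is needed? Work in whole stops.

f/4

ISO: 25600 → 12800 → 6400 → 3200 — 3 stops dropped (darker).
Shutter speed: 1/30 → 1/15 — 1 stop slower (brighter).
Net change so far: 2 stops darker. Offset with the aperture: f/8 → f/5.6 → f/4.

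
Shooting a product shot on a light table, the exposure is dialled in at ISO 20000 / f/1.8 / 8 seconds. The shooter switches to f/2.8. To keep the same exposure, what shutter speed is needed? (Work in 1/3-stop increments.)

20 s

Aperture: f/1.8 → f/2 → f/2.2 → f/2.5 → f/2.8 — 1 1/3 stops stopped down (darker).
Need 1 1/3 stops brighter from the shutter speed: 8 → 10 → 13 → 15 → 20.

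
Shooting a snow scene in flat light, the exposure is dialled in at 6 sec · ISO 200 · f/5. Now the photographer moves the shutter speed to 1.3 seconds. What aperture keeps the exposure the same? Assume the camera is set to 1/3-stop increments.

Shutter speed: 6 → 5 → 4 → 3.2 → 2.5 → 2 → 1.6 → 1.3 — 2 1/3 stops faster (darker).
Need 2 1/3 stops brighter from the aperture: f/5 → f/4.5 → f/4 → f/3.5 → f/3.2 → f/2.8 → f/2.5 → f/2.2.

f/2.2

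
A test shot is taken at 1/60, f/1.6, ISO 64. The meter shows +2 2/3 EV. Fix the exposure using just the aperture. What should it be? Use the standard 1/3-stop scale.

Overexposed by 2 2/3 stops → need 2 2/3 stops darker.
Aperture: f/1.6 → f/1.8 → f/2 → f/2.2 → f/2.5 → f/2.8 → f/3.2 → f/3.5 → f/4.

f/4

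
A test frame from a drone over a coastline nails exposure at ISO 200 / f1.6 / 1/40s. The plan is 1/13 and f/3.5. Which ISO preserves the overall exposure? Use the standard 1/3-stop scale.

ISO 320

Shutter speed: 1/40 → 1/30 → 1/25 → 1/20 → 1/15 → 1/13 — 1 2/3 stops slower (brighter).
Aperture: f/1.6 → f/1.8 → f/2 → f/2.2 → f/2.5 → f/2.8 → f/3.2 → f/3.5 — 2 1/3 stops narrower (darker).
Net change so far: 2/3 stop darker. Offset with the ISO: 200 → 250 → 320.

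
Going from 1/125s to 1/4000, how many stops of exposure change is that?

1/125 → 1/250 → 1/500 → 1/1000 → 1/2000 → 1/4000 — count the steps: 5 stops.

5 stops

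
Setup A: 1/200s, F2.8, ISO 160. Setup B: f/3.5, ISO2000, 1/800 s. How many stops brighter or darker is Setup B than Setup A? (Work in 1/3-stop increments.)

1 stop brighter

Aperture: f/2.8 → f/3.2 → f/3.5 — 2/3 stop narrower (darker).
Shutter speed: 1/200 → 1/250 → 1/320 → 1/400 → 1/500 → 1/640 → 1/800 — 2 stops shorter (darker).
ISO: 160 → 200 → 250 → 320 → 400 → 500 → 640 → 800 → 1000 → 1250 → 1600 → 2000 — 3 2/3 stops higher (brighter).
Net: −2/3 −2 +3 2/3 = +1 stop.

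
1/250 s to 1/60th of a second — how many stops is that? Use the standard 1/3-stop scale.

2 stops

1/250 → 1/200 → 1/160 → 1/125 → 1/100 → 1/80 → 1/60 — count the steps: 6 third-stops = 2 stops.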